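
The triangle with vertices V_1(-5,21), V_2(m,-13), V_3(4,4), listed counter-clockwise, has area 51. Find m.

7

Write out the shoelace sum; only the two edges meeting at V_2 involve m:
2·Area = [((-5)·(-13) − m·21) + (m·4 − 4·(-13))] + 104
       = -17·m + 221 = 102
⇒ m = 7.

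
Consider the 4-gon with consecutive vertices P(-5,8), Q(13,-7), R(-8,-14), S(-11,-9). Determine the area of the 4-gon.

261

Apply the shoelace formula: 2A = Σ (x_i·y_{i+1} − x_{i+1}·y_i), indices taken mod 4.
Σ = (-69) + (-238) + (-82) + (-133) = -522
Area = |Σ|/2 = 261.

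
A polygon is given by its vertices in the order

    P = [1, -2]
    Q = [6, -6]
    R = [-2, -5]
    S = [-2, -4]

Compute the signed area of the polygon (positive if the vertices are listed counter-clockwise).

Apply the surveyor's formula: 2A = Σ (x_i·y_{i+1} − x_{i+1}·y_i), indices taken mod 4.
Σ = (6) + (-42) + (-2) + (8) = -30
Signed area = Σ/2 = -15 (negative ⇒ clockwise traversal).

-15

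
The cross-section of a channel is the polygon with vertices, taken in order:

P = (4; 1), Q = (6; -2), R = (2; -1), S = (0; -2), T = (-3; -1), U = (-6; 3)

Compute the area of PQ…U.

Σ = (-14) + (-2) + (-4) + (-6) + (-15) + (-18) = -59
Area = |Σ|/2 = 29.5.

29.5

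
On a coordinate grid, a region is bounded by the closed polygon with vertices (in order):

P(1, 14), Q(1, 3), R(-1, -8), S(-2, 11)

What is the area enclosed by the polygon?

41

Apply the surveyor's formula: 2A = Σ (x_i·y_{i+1} − x_{i+1}·y_i), indices taken mod 4.
P→Q: (1)(3) − (1)(14) = -11
Q→R: (1)(-8) − (-1)(3) = -5
R→S: (-1)(11) − (-2)(-8) = -27
S→P: (-2)(14) − (1)(11) = -39
Σ = -82
Area = |Σ|/2 = 41.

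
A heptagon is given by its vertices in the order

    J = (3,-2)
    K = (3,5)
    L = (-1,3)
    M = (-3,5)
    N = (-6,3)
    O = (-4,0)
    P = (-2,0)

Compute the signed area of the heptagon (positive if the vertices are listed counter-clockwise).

Cross-terms: 21, 14, 4, 21, 12, 0, 4  ⇒  Σ = 76
Signed area = Σ/2 = 38 (positive ⇒ counter-clockwise traversal).

38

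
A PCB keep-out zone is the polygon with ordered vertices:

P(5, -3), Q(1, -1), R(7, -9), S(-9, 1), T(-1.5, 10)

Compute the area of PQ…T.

Cross-terms: -2, -2, -74, -88.5, -45.5  ⇒  Σ = -212
Area = |Σ|/2 = 106.

106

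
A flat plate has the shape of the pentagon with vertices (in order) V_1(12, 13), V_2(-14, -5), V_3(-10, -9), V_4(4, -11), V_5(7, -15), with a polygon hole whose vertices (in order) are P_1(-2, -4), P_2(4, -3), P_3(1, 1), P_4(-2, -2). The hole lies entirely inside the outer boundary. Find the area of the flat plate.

299.5

Outer boundary:
Apply the shoelace (surveyor's) formula: 2A = Σ (x_i·y_{i+1} − x_{i+1}·y_i), indices taken mod 5.
Cross-terms: 122, 76, 146, 17, 271  ⇒  Σ = 632
Area = |Σ|/2 = 316.
Hole:
Apply the surveyor's formula: 2A = Σ (x_i·y_{i+1} − x_{i+1}·y_i), indices taken mod 4.
Σ = (22) + (7) + (0) + (4) = 33
Area = |Σ|/2 = 16.5.
Net area = 316 − 16.5 = 299.5.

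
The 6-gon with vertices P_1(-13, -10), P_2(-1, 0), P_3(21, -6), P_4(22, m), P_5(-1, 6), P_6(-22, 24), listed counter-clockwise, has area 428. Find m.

-2

Write out the shoelace sum; only the two edges meeting at P_4 involve m:
2·Area = [(21·m − 22·(-6)) + (22·6 − (-1)·m)] + 636
       = 22·m + 900 = 856
⇒ m = -2.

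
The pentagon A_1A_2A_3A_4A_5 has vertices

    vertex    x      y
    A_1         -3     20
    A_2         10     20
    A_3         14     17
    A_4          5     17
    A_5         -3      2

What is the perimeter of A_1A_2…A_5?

62

|A_1A_2| = √((13)² + (0)²) = √169 = 13
|A_2A_3| = √((4)² + (-3)²) = √25 = 5
|A_3A_4| = √((-9)² + (0)²) = √81 = 9
|A_4A_5| = √((-8)² + (-15)²) = √289 = 17
|A_5A_1| = √((0)² + (18)²) = √324 = 18
Perimeter = 13 + 5 + 9 + 17 + 18 = 62.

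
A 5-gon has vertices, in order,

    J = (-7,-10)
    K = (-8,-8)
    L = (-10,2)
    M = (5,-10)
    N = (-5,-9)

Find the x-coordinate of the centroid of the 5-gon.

-13/3

Apply the surveyor's formula. First the cross-terms c_i = x_i·y_{i+1} − x_{i+1}·y_i:
  -24, -96, 90, -95, -13  ⇒  2A = -138, A = -69.
Then Σ (x_i + x_{i+1})·c_i = 1794, so x̄ = 1794 / (6·(-69)) = -13/3.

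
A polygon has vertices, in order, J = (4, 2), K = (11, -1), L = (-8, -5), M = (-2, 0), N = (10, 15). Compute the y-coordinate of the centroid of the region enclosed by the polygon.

56/39

Apply the shoelace formula. First the cross-terms c_i = x_i·y_{i+1} − x_{i+1}·y_i:
  -26, -63, -10, -30, -40  ⇒  2A = -169, A = -84.5.
Then Σ (y_i + y_{i+1})·c_i = -728, so ȳ = -728 / (6·(-84.5)) = 56/39.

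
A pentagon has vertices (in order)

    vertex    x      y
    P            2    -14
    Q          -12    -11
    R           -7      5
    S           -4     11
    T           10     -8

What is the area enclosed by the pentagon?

Apply Gauss's area formula: 2A = Σ (x_i·y_{i+1} − x_{i+1}·y_i), indices taken mod 5.
Cross-terms: -190, -137, -57, -78, -124  ⇒  Σ = -586
Area = |Σ|/2 = 293.

293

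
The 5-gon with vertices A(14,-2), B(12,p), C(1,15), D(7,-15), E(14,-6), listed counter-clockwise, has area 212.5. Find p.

Write out the shoelace sum; only the two edges meeting at B involve p:
2·Area = [(14·p − 12·(-2)) + (12·15 − 1·p)] + 104
       = 13·p + 308 = 425
⇒ p = 9.

9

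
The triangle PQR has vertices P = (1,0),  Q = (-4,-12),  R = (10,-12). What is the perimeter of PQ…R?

42

|PQ| = √((-5)² + (-12)²) = √169 = 13
|QR| = √((14)² + (0)²) = √196 = 14
|RP| = √((-9)² + (12)²) = √225 = 15
Perimeter = 13 + 14 + 15 = 42.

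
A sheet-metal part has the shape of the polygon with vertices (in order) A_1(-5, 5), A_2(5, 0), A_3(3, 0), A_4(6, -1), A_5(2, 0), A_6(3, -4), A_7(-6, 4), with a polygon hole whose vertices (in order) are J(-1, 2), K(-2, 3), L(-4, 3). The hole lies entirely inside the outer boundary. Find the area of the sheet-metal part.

27

Outer boundary:
A_1→A_2: (-5)(0) − (5)(5) = -25
A_2→A_3: (5)(0) − (3)(0) = 0
A_3→A_4: (3)(-1) − (6)(0) = -3
A_4→A_5: (6)(0) − (2)(-1) = 2
A_5→A_6: (2)(-4) − (3)(0) = -8
A_6→A_7: (3)(4) − (-6)(-4) = -12
A_7→A_1: (-6)(5) − (-5)(4) = -10
Σ = -56
Area = |Σ|/2 = 28.
Hole:
Cross-terms: 1, 6, -5  ⇒  Σ = 2
Area = |Σ|/2 = 1.
Net area = 28 − 1 = 27.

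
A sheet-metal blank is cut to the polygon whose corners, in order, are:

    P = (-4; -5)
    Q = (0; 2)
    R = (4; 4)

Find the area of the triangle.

Cross-terms: -8, -8, -4  ⇒  Σ = -20
Area = |Σ|/2 = 10.

10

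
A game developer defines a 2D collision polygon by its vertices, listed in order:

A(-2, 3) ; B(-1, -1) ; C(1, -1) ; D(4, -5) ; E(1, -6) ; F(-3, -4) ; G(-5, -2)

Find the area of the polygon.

Cross-terms: 5, 2, -1, -19, -22, -14, -19  ⇒  Σ = -68
Area = |Σ|/2 = 34.

34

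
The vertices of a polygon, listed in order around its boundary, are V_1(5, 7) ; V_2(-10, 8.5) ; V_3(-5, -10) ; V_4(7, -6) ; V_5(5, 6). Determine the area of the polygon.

216

Apply Gauss's area formula: 2A = Σ (x_i·y_{i+1} − x_{i+1}·y_i), indices taken mod 5.
Σ = (112.5) + (142.5) + (100) + (72) + (5) = 432
Area = |Σ|/2 = 216.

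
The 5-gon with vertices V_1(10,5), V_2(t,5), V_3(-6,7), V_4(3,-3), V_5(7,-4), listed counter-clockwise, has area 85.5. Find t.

The doubled signed area Σ (x_i y_{i+1} − x_{i+1} y_i) is linear in t.
With t=0 it equals 161; the coefficient of t is 2 (from the two edges through V_2).
So 2·t + 161 = 2·85.5 = 171 ⇒ t = 5.

5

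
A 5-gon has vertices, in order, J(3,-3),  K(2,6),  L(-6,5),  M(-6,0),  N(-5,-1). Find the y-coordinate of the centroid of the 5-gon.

Apply Gauss's area formula. First the cross-terms c_i = x_i·y_{i+1} − x_{i+1}·y_i:
  24, 46, 30, 6, 18  ⇒  2A = 124, A = 62.
Then Σ (y_i + y_{i+1})·c_i = 650, so ȳ = 650 / (6·62) = 325/186.

325/186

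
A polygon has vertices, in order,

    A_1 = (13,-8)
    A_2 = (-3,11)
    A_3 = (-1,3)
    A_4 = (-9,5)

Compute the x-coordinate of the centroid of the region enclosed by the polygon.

Apply the shoelace formula. First the cross-terms c_i = x_i·y_{i+1} − x_{i+1}·y_i:
  119, 2, 22, 7  ⇒  2A = 150, A = 75.
Then Σ (x_i + x_{i+1})·c_i = 990, so x̄ = 990 / (6·75) = 2.2.

2.2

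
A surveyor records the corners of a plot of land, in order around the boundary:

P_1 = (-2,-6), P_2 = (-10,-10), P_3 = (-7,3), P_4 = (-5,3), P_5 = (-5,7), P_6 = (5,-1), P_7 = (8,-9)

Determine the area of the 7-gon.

P_1→P_2: (-2)(-10) − (-10)(-6) = -40
P_2→P_3: (-10)(3) − (-7)(-10) = -100
P_3→P_4: (-7)(3) − (-5)(3) = -6
P_4→P_5: (-5)(7) − (-5)(3) = -20
P_5→P_6: (-5)(-1) − (5)(7) = -30
P_6→P_7: (5)(-9) − (8)(-1) = -37
P_7→P_1: (8)(-6) − (-2)(-9) = -66
Σ = -299
Area = |Σ|/2 = 149.5.

149.5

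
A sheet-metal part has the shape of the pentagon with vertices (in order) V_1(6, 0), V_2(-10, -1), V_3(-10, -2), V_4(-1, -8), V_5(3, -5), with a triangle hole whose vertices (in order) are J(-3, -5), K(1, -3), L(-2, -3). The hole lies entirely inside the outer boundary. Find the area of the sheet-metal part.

67.5

Outer boundary:
Apply the shoelace formula: 2A = Σ (x_i·y_{i+1} − x_{i+1}·y_i), indices taken mod 5.
Σ = (-6) + (10) + (78) + (29) + (30) = 141
Area = |Σ|/2 = 70.5.
Hole:
Apply Gauss's area formula: 2A = Σ (x_i·y_{i+1} − x_{i+1}·y_i), indices taken mod 3.
Σ = (14) + (-9) + (1) = 6
Area = |Σ|/2 = 3.
Net area = 70.5 − 3 = 67.5.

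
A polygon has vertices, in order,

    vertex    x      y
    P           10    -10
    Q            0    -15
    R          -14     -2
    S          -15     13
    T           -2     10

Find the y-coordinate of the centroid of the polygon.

-89/97

Apply the shoelace (surveyor's) formula. First the cross-terms c_i = x_i·y_{i+1} − x_{i+1}·y_i:
  -150, -210, -212, -124, -80  ⇒  2A = -776, A = -388.
Then Σ (y_i + y_{i+1})·c_i = 2136, so ȳ = 2136 / (6·(-388)) = -89/97.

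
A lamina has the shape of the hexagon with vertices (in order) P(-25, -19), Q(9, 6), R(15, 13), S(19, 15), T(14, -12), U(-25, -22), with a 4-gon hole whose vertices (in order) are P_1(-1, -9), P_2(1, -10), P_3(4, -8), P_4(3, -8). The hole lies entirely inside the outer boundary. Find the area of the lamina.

543.5

Outer boundary:
Σ = (21) + (27) + (-22) + (-438) + (-608) + (-75) = -1095
Area = |Σ|/2 = 547.5.
Hole:
Apply the shoelace (surveyor's) formula: 2A = Σ (x_i·y_{i+1} − x_{i+1}·y_i), indices taken mod 4.
P_1→P_2: (-1)(-10) − (1)(-9) = 19
P_2→P_3: (1)(-8) − (4)(-10) = 32
P_3→P_4: (4)(-8) − (3)(-8) = -8
P_4→P_1: (3)(-9) − (-1)(-8) = -35
Σ = 8
Area = |Σ|/2 = 4.
Net area = 547.5 − 4 = 543.5.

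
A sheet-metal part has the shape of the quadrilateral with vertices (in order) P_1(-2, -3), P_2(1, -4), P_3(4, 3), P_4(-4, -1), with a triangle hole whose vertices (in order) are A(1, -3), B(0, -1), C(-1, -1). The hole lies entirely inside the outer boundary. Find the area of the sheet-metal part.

Outer boundary:
Apply Gauss's area formula: 2A = Σ (x_i·y_{i+1} − x_{i+1}·y_i), indices taken mod 4.
P_1→P_2: (-2)(-4) − (1)(-3) = 11
P_2→P_3: (1)(3) − (4)(-4) = 19
P_3→P_4: (4)(-1) − (-4)(3) = 8
P_4→P_1: (-4)(-3) − (-2)(-1) = 10
Σ = 48
Area = |Σ|/2 = 24.
Hole:
Apply the shoelace formula: 2A = Σ (x_i·y_{i+1} − x_{i+1}·y_i), indices taken mod 3.
Σ = (-1) + (-1) + (4) = 2
Area = |Σ|/2 = 1.
Net area = 24 − 1 = 23.

23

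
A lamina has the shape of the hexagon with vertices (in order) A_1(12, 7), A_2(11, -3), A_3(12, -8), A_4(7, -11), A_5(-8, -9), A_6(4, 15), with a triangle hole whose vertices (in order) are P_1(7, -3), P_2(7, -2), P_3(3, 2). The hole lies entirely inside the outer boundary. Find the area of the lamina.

312

Outer boundary:
Apply Gauss's area formula: 2A = Σ (x_i·y_{i+1} − x_{i+1}·y_i), indices taken mod 6.
Σ = (-113) + (-52) + (-76) + (-151) + (-84) + (-152) = -628
Area = |Σ|/2 = 314.
Hole:
Apply the shoelace (surveyor's) formula: 2A = Σ (x_i·y_{i+1} − x_{i+1}·y_i), indices taken mod 3.
Σ = (7) + (20) + (-23) = 4
Area = |Σ|/2 = 2.
Net area = 314 − 2 = 312.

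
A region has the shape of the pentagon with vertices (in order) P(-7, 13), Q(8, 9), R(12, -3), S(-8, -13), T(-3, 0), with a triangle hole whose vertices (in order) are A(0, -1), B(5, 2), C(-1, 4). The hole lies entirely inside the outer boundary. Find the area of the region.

264.5

Outer boundary:
Apply the shoelace formula: 2A = Σ (x_i·y_{i+1} − x_{i+1}·y_i), indices taken mod 5.
Cross-terms: -167, -132, -180, -39, -39  ⇒  Σ = -557
Area = |Σ|/2 = 278.5.
Hole:
Apply the shoelace formula: 2A = Σ (x_i·y_{i+1} − x_{i+1}·y_i), indices taken mod 3.
Σ = (5) + (22) + (1) = 28
Area = |Σ|/2 = 14.
Net area = 278.5 − 14 = 264.5.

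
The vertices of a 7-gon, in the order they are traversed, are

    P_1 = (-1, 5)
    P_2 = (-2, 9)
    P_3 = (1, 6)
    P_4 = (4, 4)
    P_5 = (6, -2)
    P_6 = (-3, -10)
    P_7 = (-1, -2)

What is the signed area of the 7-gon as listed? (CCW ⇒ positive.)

Apply the shoelace formula: 2A = Σ (x_i·y_{i+1} − x_{i+1}·y_i), indices taken mod 7.
Cross-terms: 1, -21, -20, -32, -66, -4, -7  ⇒  Σ = -149
Signed area = Σ/2 = -74.5 (negative ⇒ clockwise traversal).

-74.5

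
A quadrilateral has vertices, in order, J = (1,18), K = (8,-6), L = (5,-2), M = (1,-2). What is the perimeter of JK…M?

54

|JK| = √((7)² + (-24)²) = √625 = 25
|KL| = √((-3)² + (4)²) = √25 = 5
|LM| = √((-4)² + (0)²) = √16 = 4
|MJ| = √((0)² + (20)²) = √400 = 20
Perimeter = 25 + 5 + 4 + 20 = 54.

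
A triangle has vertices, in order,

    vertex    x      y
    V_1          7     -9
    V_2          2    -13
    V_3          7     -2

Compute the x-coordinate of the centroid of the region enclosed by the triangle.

16/3

Apply the shoelace (surveyor's) formula. First the cross-terms c_i = x_i·y_{i+1} − x_{i+1}·y_i:
  -73, 87, -49  ⇒  2A = -35, A = -17.5.
Then Σ (x_i + x_{i+1})·c_i = -560, so x̄ = -560 / (6·(-17.5)) = 16/3.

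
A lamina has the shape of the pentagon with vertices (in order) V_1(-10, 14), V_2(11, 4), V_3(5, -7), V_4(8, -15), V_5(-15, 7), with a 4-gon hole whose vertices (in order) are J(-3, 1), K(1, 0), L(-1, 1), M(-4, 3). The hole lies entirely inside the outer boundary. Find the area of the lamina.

306.5

Outer boundary:
Apply the shoelace (surveyor's) formula: 2A = Σ (x_i·y_{i+1} − x_{i+1}·y_i), indices taken mod 5.
Σ = (-194) + (-97) + (-19) + (-169) + (-140) = -619
Area = |Σ|/2 = 309.5.
Hole:
Cross-terms: -1, 1, 1, 5  ⇒  Σ = 6
Area = |Σ|/2 = 3.
Net area = 309.5 − 3 = 306.5.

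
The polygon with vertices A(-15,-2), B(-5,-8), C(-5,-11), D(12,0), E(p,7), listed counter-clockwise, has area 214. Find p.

9

The doubled signed area Σ (x_i y_{i+1} − x_{i+1} y_i) is linear in p.
With p=0 it equals 446; the coefficient of p is -2 (from the two edges through E).
So -2·p + 446 = 2·214 = 428 ⇒ p = 9.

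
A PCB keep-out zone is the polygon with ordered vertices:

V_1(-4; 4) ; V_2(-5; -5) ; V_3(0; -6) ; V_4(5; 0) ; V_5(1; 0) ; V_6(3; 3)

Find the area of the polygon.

63.5

Σ = (40) + (30) + (30) + (0) + (3) + (24) = 127
Area = |Σ|/2 = 63.5.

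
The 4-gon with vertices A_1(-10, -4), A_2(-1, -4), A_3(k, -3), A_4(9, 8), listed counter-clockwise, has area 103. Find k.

Write out the shoelace sum; only the two edges meeting at A_3 involve k:
2·Area = [((-1)·(-3) − k·(-4)) + (k·8 − 9·(-3))] + 80
       = 12·k + 110 = 206
⇒ k = 8.

8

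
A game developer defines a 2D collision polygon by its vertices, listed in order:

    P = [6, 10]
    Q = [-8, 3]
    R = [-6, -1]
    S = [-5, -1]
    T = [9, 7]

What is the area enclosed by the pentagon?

73.5

Cross-terms: 98, 26, 1, -26, 48  ⇒  Σ = 147
Area = |Σ|/2 = 73.5.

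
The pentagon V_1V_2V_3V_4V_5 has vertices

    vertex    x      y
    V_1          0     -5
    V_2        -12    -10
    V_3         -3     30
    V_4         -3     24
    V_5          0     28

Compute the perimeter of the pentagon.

|V_1V_2| = √((-12)² + (-5)²) = √169 = 13
|V_2V_3| = √((9)² + (40)²) = √1681 = 41
|V_3V_4| = √((0)² + (-6)²) = √36 = 6
|V_4V_5| = √((3)² + (4)²) = √25 = 5
|V_5V_1| = √((0)² + (-33)²) = √1089 = 33
Perimeter = 13 + 41 + 6 + 5 + 33 = 98.

98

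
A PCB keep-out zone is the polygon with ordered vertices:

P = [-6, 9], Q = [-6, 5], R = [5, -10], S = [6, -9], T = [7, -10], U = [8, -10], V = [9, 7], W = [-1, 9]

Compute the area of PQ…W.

183

Apply the shoelace formula: 2A = Σ (x_i·y_{i+1} − x_{i+1}·y_i), indices taken mod 8.
P→Q: (-6)(5) − (-6)(9) = 24
Q→R: (-6)(-10) − (5)(5) = 35
R→S: (5)(-9) − (6)(-10) = 15
S→T: (6)(-10) − (7)(-9) = 3
T→U: (7)(-10) − (8)(-10) = 10
U→V: (8)(7) − (9)(-10) = 146
V→W: (9)(9) − (-1)(7) = 88
W→P: (-1)(9) − (-6)(9) = 45
Σ = 366
Area = |Σ|/2 = 183.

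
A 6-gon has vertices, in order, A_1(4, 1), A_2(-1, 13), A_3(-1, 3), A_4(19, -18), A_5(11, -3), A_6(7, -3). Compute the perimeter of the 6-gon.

78

|A_1A_2| = √((-5)² + (12)²) = √169 = 13
|A_2A_3| = √((0)² + (-10)²) = √100 = 10
|A_3A_4| = √((20)² + (-21)²) = √841 = 29
|A_4A_5| = √((-8)² + (15)²) = √289 = 17
|A_5A_6| = √((-4)² + (0)²) = √16 = 4
|A_6A_1| = √((-3)² + (4)²) = √25 = 5
Perimeter = 13 + 10 + 29 + 17 + 4 + 5 = 78.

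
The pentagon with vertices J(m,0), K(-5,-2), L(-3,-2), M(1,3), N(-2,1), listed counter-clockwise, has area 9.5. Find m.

-5

The doubled signed area Σ (x_i y_{i+1} − x_{i+1} y_i) is linear in m.
With m=0 it equals 4; the coefficient of m is -3 (from the two edges through J).
So -3·m + 4 = 2·9.5 = 19 ⇒ m = -5.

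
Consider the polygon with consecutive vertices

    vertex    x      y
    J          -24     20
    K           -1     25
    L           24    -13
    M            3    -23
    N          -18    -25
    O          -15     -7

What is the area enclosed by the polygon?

Σ = (-580) + (-587) + (-513) + (-489) + (-249) + (-468) = -2886
Area = |Σ|/2 = 1443.

1443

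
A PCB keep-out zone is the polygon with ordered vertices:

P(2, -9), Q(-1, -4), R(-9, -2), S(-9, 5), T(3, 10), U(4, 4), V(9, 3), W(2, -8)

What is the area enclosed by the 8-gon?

175.5

Apply the shoelace formula: 2A = Σ (x_i·y_{i+1} − x_{i+1}·y_i), indices taken mod 8.
Σ = (-17) + (-34) + (-63) + (-105) + (-28) + (-24) + (-78) + (-2) = -351
Area = |Σ|/2 = 175.5.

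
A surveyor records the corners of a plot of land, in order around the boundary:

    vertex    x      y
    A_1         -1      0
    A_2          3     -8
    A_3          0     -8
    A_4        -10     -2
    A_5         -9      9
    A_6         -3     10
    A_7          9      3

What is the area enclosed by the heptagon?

Apply the shoelace formula: 2A = Σ (x_i·y_{i+1} − x_{i+1}·y_i), indices taken mod 7.
A_1→A_2: (-1)(-8) − (3)(0) = 8
A_2→A_3: (3)(-8) − (0)(-8) = -24
A_3→A_4: (0)(-2) − (-10)(-8) = -80
A_4→A_5: (-10)(9) − (-9)(-2) = -108
A_5→A_6: (-9)(10) − (-3)(9) = -63
A_6→A_7: (-3)(3) − (9)(10) = -99
A_7→A_1: (9)(0) − (-1)(3) = 3
Σ = -363
Area = |Σ|/2 = 181.5.

181.5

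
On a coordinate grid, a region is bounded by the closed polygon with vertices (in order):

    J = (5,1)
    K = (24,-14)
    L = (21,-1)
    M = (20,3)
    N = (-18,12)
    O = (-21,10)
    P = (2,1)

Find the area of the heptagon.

290.5

Apply the surveyor's formula: 2A = Σ (x_i·y_{i+1} − x_{i+1}·y_i), indices taken mod 7.
Cross-terms: -94, 270, 83, 294, 72, -41, -3  ⇒  Σ = 581
Area = |Σ|/2 = 290.5.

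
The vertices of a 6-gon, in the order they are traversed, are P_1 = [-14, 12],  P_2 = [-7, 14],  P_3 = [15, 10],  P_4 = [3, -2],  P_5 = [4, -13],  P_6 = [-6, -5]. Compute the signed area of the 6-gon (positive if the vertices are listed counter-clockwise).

-361.5

Apply Gauss's area formula: 2A = Σ (x_i·y_{i+1} − x_{i+1}·y_i), indices taken mod 6.
Cross-terms: -112, -280, -60, -31, -98, -142  ⇒  Σ = -723
Signed area = Σ/2 = -361.5 (negative ⇒ clockwise traversal).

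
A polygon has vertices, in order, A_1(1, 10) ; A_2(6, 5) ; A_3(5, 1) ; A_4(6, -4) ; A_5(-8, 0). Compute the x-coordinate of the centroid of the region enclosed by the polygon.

Apply the surveyor's formula. First the cross-terms c_i = x_i·y_{i+1} − x_{i+1}·y_i:
  -55, -19, -26, -32, -80  ⇒  2A = -212, A = -106.
Then Σ (x_i + x_{i+1})·c_i = -256, so x̄ = -256 / (6·(-106)) = 64/159.

64/159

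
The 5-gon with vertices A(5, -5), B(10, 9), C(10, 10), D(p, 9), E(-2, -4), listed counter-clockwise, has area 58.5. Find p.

The doubled signed area Σ (x_i y_{i+1} − x_{i+1} y_i) is linear in p.
With p=0 it equals 243; the coefficient of p is -14 (from the two edges through D).
So -14·p + 243 = 2·58.5 = 117 ⇒ p = 9.

9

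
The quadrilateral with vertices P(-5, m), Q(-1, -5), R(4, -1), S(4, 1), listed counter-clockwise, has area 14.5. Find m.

-6

Write out the shoelace sum; only the two edges meeting at P involve m:
2·Area = [(4·m − (-5)·1) + ((-5)·(-5) − (-1)·m)] + 29
       = 5·m + 59 = 29
⇒ m = -6.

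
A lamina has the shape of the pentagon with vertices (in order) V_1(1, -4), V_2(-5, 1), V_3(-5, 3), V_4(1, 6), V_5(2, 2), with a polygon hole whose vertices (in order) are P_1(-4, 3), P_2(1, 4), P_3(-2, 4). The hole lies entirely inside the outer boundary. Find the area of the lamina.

Outer boundary:
Apply Gauss's area formula: 2A = Σ (x_i·y_{i+1} − x_{i+1}·y_i), indices taken mod 5.
Σ = (-19) + (-10) + (-33) + (-10) + (-10) = -82
Area = |Σ|/2 = 41.
Hole:
Apply the surveyor's formula: 2A = Σ (x_i·y_{i+1} − x_{i+1}·y_i), indices taken mod 3.
P_1→P_2: (-4)(4) − (1)(3) = -19
P_2→P_3: (1)(4) − (-2)(4) = 12
P_3→P_1: (-2)(3) − (-4)(4) = 10
Σ = 3
Area = |Σ|/2 = 1.5.
Net area = 41 − 1.5 = 39.5.

39.5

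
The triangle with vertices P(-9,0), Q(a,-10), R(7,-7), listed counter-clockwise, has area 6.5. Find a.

12

The doubled signed area Σ (x_i y_{i+1} − x_{i+1} y_i) is linear in a.
With a=0 it equals 97; the coefficient of a is -7 (from the two edges through Q).
So -7·a + 97 = 2·6.5 = 13 ⇒ a = 12.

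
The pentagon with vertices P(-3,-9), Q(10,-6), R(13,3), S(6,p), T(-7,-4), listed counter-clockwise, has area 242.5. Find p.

13

The doubled signed area Σ (x_i y_{i+1} − x_{i+1} y_i) is linear in p.
With p=0 it equals 225; the coefficient of p is 20 (from the two edges through S).
So 20·p + 225 = 2·242.5 = 485 ⇒ p = 13.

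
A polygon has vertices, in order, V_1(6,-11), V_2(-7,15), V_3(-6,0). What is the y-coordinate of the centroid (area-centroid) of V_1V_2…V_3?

Apply the shoelace (surveyor's) formula. First the cross-terms c_i = x_i·y_{i+1} − x_{i+1}·y_i:
  13, 90, 66  ⇒  2A = 169, A = 84.5.
Then Σ (y_i + y_{i+1})·c_i = 676, so ȳ = 676 / (6·84.5) = 4/3.

4/3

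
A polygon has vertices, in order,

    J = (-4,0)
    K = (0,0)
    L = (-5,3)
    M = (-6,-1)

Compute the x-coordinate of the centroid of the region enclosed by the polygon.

Apply the shoelace (surveyor's) formula. First the cross-terms c_i = x_i·y_{i+1} − x_{i+1}·y_i:
  0, 0, 23, -4  ⇒  2A = 19, A = 9.5.
Then Σ (x_i + x_{i+1})·c_i = -213, so x̄ = -213 / (6·9.5) = -71/19.

-71/19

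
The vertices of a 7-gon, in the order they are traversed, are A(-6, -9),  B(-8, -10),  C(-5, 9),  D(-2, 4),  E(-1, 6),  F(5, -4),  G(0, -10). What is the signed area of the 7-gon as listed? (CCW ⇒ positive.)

A→B: (-6)(-10) − (-8)(-9) = -12
B→C: (-8)(9) − (-5)(-10) = -122
C→D: (-5)(4) − (-2)(9) = -2
D→E: (-2)(6) − (-1)(4) = -8
E→F: (-1)(-4) − (5)(6) = -26
F→G: (5)(-10) − (0)(-4) = -50
G→A: (0)(-9) − (-6)(-10) = -60
Σ = -280
Signed area = Σ/2 = -140 (negative ⇒ clockwise traversal).

-140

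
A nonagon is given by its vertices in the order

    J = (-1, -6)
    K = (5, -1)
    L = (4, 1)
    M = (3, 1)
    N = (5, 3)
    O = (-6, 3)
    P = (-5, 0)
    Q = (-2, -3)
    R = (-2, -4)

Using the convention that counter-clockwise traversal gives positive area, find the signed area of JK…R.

Σ = (31) + (9) + (1) + (4) + (33) + (15) + (15) + (2) + (8) = 118
Signed area = Σ/2 = 59 (positive ⇒ counter-clockwise traversal).

59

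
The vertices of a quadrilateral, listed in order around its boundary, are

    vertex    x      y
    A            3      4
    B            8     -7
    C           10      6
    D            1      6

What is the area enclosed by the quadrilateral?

52.5

Σ = (-53) + (118) + (54) + (-14) = 105
Area = |Σ|/2 = 52.5.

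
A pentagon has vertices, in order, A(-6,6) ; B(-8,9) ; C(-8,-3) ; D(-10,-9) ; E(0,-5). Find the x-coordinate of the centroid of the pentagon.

Apply the shoelace (surveyor's) formula. First the cross-terms c_i = x_i·y_{i+1} − x_{i+1}·y_i:
  -6, 96, 42, 50, -30  ⇒  2A = 152, A = 76.
Then Σ (x_i + x_{i+1})·c_i = -2528, so x̄ = -2528 / (6·76) = -316/57.

-316/57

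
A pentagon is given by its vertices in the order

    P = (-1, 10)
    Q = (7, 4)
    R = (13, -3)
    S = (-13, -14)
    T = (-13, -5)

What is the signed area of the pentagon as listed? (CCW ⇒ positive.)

Apply the surveyor's formula: 2A = Σ (x_i·y_{i+1} − x_{i+1}·y_i), indices taken mod 5.
Σ = (-74) + (-73) + (-221) + (-117) + (-135) = -620
Signed area = Σ/2 = -310 (negative ⇒ clockwise traversal).

-310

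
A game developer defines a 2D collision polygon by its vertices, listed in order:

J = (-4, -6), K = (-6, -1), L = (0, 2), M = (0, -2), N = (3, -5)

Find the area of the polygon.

Σ = (-32) + (-12) + (0) + (6) + (-38) = -76
Area = |Σ|/2 = 38.

38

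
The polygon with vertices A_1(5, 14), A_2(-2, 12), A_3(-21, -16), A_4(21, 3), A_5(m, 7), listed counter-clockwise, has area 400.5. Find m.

Write out the shoelace sum; only the two edges meeting at A_5 involve m:
2·Area = [(21·7 − m·3) + (m·14 − 5·7)] + 645
       = 11·m + 757 = 801
⇒ m = 4.

4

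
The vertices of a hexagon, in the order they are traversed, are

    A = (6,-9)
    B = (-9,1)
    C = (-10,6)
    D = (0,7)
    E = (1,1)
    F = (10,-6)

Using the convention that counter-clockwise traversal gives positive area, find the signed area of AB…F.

Apply the shoelace formula: 2A = Σ (x_i·y_{i+1} − x_{i+1}·y_i), indices taken mod 6.
Cross-terms: -75, -44, -70, -7, -16, -54  ⇒  Σ = -266
Signed area = Σ/2 = -133 (negative ⇒ clockwise traversal).

-133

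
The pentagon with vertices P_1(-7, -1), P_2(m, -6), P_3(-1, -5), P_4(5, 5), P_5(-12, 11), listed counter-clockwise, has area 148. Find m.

-9

Write out the shoelace sum; only the two edges meeting at P_2 involve m:
2·Area = [((-7)·(-6) − m·(-1)) + (m·(-5) − (-1)·(-6))] + 224
       = -4·m + 260 = 296
⇒ m = -9.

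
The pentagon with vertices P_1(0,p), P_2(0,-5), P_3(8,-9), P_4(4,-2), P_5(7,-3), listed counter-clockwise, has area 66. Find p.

Write out the shoelace sum; only the two edges meeting at P_1 involve p:
2·Area = [(7·p − 0·(-3)) + (0·(-5) − 0·p)] + 62
       = 7·p + 62 = 132
⇒ p = 10.

10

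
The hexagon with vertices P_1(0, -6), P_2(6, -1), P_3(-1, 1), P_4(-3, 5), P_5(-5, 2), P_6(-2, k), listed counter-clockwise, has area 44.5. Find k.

-3

Write out the shoelace sum; only the two edges meeting at P_6 involve k:
2·Area = [((-5)·k − (-2)·2) + ((-2)·(-6) − 0·k)] + 58
       = -5·k + 74 = 89
⇒ k = -3.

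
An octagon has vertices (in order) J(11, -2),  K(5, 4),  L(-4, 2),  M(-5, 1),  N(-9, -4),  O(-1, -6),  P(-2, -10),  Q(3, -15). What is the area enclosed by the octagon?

191

Apply the shoelace (surveyor's) formula: 2A = Σ (x_i·y_{i+1} − x_{i+1}·y_i), indices taken mod 8.
J→K: (11)(4) − (5)(-2) = 54
K→L: (5)(2) − (-4)(4) = 26
L→M: (-4)(1) − (-5)(2) = 6
M→N: (-5)(-4) − (-9)(1) = 29
N→O: (-9)(-6) − (-1)(-4) = 50
O→P: (-1)(-10) − (-2)(-6) = -2
P→Q: (-2)(-15) − (3)(-10) = 60
Q→J: (3)(-2) − (11)(-15) = 159
Σ = 382
Area = |Σ|/2 = 191.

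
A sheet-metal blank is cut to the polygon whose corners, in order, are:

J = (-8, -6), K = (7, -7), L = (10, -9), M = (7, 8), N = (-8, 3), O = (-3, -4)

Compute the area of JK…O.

180

Apply Gauss's area formula: 2A = Σ (x_i·y_{i+1} − x_{i+1}·y_i), indices taken mod 6.
Σ = (98) + (7) + (143) + (85) + (41) + (-14) = 360
Area = |Σ|/2 = 180.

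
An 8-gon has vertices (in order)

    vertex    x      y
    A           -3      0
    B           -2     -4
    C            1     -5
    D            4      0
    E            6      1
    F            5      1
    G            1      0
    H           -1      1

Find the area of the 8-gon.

27

Apply the shoelace (surveyor's) formula: 2A = Σ (x_i·y_{i+1} − x_{i+1}·y_i), indices taken mod 8.
Cross-terms: 12, 14, 20, 4, 1, -1, 1, 3  ⇒  Σ = 54
Area = |Σ|/2 = 27.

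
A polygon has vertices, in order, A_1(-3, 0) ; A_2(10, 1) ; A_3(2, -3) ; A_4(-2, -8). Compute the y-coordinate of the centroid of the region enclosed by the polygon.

Apply the surveyor's formula. First the cross-terms c_i = x_i·y_{i+1} − x_{i+1}·y_i:
  -3, -32, -22, -24  ⇒  2A = -81, A = -40.5.
Then Σ (y_i + y_{i+1})·c_i = 495, so ȳ = 495 / (6·(-40.5)) = -55/27.

-55/27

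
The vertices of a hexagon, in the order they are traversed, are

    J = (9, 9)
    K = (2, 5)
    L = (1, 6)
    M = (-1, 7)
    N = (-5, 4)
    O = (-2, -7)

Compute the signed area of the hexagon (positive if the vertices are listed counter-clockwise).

Apply Gauss's area formula: 2A = Σ (x_i·y_{i+1} − x_{i+1}·y_i), indices taken mod 6.
Cross-terms: 27, 7, 13, 31, 43, 45  ⇒  Σ = 166
Signed area = Σ/2 = 83 (positive ⇒ counter-clockwise traversal).

83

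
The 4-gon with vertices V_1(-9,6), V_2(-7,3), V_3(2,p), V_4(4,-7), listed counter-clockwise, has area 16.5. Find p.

-7

Write out the shoelace sum; only the two edges meeting at V_3 involve p:
2·Area = [((-7)·p − 2·3) + (2·(-7) − 4·p)] + -24
       = -11·p + -44 = 33
⇒ p = -7.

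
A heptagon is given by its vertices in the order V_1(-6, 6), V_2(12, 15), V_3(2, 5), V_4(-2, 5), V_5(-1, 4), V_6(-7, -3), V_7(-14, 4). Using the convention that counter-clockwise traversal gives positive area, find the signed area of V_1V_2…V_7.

-107

Σ = (-162) + (30) + (20) + (-3) + (31) + (-70) + (-60) = -214
Signed area = Σ/2 = -107 (negative ⇒ clockwise traversal).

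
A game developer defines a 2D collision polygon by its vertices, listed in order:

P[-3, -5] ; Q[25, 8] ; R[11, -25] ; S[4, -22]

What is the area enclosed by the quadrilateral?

Apply Gauss's area formula: 2A = Σ (x_i·y_{i+1} − x_{i+1}·y_i), indices taken mod 4.
P→Q: (-3)(8) − (25)(-5) = 101
Q→R: (25)(-25) − (11)(8) = -713
R→S: (11)(-22) − (4)(-25) = -142
S→P: (4)(-5) − (-3)(-22) = -86
Σ = -840
Area = |Σ|/2 = 420.

420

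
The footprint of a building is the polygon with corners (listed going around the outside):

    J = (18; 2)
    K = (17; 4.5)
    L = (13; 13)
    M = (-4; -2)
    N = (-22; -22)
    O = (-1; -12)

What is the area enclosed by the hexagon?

367.75

Apply Gauss's area formula: 2A = Σ (x_i·y_{i+1} − x_{i+1}·y_i), indices taken mod 6.
Cross-terms: 47, 162.5, 26, 44, 242, 214  ⇒  Σ = 735.5
Area = |Σ|/2 = 367.75.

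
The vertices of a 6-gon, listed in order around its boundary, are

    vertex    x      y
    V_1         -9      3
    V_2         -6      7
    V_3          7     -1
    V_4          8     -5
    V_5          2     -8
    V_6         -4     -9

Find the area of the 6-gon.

V_1→V_2: (-9)(7) − (-6)(3) = -45
V_2→V_3: (-6)(-1) − (7)(7) = -43
V_3→V_4: (7)(-5) − (8)(-1) = -27
V_4→V_5: (8)(-8) − (2)(-5) = -54
V_5→V_6: (2)(-9) − (-4)(-8) = -50
V_6→V_1: (-4)(3) − (-9)(-9) = -93
Σ = -312
Area = |Σ|/2 = 156.

156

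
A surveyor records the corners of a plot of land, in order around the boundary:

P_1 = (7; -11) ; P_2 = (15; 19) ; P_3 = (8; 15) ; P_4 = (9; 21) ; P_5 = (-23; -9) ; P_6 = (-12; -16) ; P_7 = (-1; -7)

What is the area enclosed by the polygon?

597

Σ = (298) + (73) + (33) + (402) + (260) + (68) + (60) = 1194
Area = |Σ|/2 = 597.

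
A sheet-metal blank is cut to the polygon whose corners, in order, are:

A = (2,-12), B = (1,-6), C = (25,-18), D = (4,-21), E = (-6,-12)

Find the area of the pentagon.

Σ = (0) + (132) + (-453) + (-174) + (96) = -399
Area = |Σ|/2 = 199.5.

199.5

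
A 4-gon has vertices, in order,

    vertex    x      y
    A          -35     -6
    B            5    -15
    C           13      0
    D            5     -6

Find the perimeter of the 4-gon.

108

|AB| = √((40)² + (-9)²) = √1681 = 41
|BC| = √((8)² + (15)²) = √289 = 17
|CD| = √((-8)² + (-6)²) = √100 = 10
|DA| = √((-40)² + (0)²) = √1600 = 40
Perimeter = 41 + 17 + 10 + 40 = 108.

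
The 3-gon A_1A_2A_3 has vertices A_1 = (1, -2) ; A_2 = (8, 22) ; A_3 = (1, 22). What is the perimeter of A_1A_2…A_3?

56

|A_1A_2| = √((7)² + (24)²) = √625 = 25
|A_2A_3| = √((-7)² + (0)²) = √49 = 7
|A_3A_1| = √((0)² + (-24)²) = √576 = 24
Perimeter = 25 + 7 + 24 = 56.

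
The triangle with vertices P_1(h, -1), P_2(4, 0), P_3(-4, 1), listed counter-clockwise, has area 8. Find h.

-4

The doubled signed area Σ (x_i y_{i+1} − x_{i+1} y_i) is linear in h.
With h=0 it equals 12; the coefficient of h is -1 (from the two edges through P_1).
So -1·h + 12 = 2·8 = 16 ⇒ h = -4.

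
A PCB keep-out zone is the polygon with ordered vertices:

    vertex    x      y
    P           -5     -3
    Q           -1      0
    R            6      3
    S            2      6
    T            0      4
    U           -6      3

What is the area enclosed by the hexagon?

44.5

Apply the shoelace (surveyor's) formula: 2A = Σ (x_i·y_{i+1} − x_{i+1}·y_i), indices taken mod 6.
P→Q: (-5)(0) − (-1)(-3) = -3
Q→R: (-1)(3) − (6)(0) = -3
R→S: (6)(6) − (2)(3) = 30
S→T: (2)(4) − (0)(6) = 8
T→U: (0)(3) − (-6)(4) = 24
U→P: (-6)(-3) − (-5)(3) = 33
Σ = 89
Area = |Σ|/2 = 44.5.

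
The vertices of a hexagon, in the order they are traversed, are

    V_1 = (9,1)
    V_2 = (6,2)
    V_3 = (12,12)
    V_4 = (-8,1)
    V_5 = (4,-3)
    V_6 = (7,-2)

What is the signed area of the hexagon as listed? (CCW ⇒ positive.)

113

V_1→V_2: (9)(2) − (6)(1) = 12
V_2→V_3: (6)(12) − (12)(2) = 48
V_3→V_4: (12)(1) − (-8)(12) = 108
V_4→V_5: (-8)(-3) − (4)(1) = 20
V_5→V_6: (4)(-2) − (7)(-3) = 13
V_6→V_1: (7)(1) − (9)(-2) = 25
Σ = 226
Signed area = Σ/2 = 113 (positive ⇒ counter-clockwise traversal).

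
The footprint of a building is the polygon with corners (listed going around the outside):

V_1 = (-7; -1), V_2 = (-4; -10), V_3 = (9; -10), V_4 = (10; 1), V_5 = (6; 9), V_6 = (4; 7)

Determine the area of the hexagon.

220

Σ = (66) + (130) + (109) + (84) + (6) + (45) = 440
Area = |Σ|/2 = 220.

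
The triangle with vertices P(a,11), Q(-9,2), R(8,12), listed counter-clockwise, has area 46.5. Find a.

Write out the shoelace sum; only the two edges meeting at P involve a:
2·Area = [(8·11 − a·12) + (a·2 − (-9)·11)] + -124
       = -10·a + 63 = 93
⇒ a = -3.

-3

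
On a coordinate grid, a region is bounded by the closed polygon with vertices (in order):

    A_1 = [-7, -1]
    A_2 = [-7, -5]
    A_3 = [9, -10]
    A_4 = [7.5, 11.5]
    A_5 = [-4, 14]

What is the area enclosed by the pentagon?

287.25

Apply the surveyor's formula: 2A = Σ (x_i·y_{i+1} − x_{i+1}·y_i), indices taken mod 5.
Cross-terms: 28, 115, 178.5, 151, 102  ⇒  Σ = 574.5
Area = |Σ|/2 = 287.25.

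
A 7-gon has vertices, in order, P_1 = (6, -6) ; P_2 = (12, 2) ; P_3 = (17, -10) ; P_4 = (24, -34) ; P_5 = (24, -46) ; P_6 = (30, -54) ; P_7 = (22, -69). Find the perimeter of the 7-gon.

|P_1P_2| = √((6)² + (8)²) = √100 = 10
|P_2P_3| = √((5)² + (-12)²) = √169 = 13
|P_3P_4| = √((7)² + (-24)²) = √625 = 25
|P_4P_5| = √((0)² + (-12)²) = √144 = 12
|P_5P_6| = √((6)² + (-8)²) = √100 = 10
|P_6P_7| = √((-8)² + (-15)²) = √289 = 17
|P_7P_1| = √((-16)² + (63)²) = √4225 = 65
Perimeter = 10 + 13 + 25 + 12 + 10 + 17 + 65 = 152.

152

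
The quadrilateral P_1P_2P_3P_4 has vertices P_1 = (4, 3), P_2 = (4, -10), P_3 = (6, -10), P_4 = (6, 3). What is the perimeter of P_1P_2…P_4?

|P_1P_2| = √((0)² + (-13)²) = √169 = 13
|P_2P_3| = √((2)² + (0)²) = √4 = 2
|P_3P_4| = √((0)² + (13)²) = √169 = 13
|P_4P_1| = √((-2)² + (0)²) = √4 = 2
Perimeter = 13 + 2 + 13 + 2 = 30.

30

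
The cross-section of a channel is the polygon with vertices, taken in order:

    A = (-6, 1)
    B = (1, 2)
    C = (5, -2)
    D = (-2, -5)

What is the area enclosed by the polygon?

43

Apply the surveyor's formula: 2A = Σ (x_i·y_{i+1} − x_{i+1}·y_i), indices taken mod 4.
Σ = (-13) + (-12) + (-29) + (-32) = -86
Area = |Σ|/2 = 43.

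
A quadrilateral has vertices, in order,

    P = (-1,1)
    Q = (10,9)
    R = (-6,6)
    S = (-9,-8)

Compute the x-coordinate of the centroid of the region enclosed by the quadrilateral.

Apply the shoelace (surveyor's) formula. First the cross-terms c_i = x_i·y_{i+1} − x_{i+1}·y_i:
  -19, 114, 102, -17  ⇒  2A = 180, A = 90.
Then Σ (x_i + x_{i+1})·c_i = -1075, so x̄ = -1075 / (6·90) = -215/108.

-215/108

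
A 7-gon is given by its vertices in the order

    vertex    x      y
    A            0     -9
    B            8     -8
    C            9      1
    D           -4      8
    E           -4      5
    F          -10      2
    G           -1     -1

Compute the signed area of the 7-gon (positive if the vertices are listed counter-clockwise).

Apply Gauss's area formula: 2A = Σ (x_i·y_{i+1} − x_{i+1}·y_i), indices taken mod 7.
Cross-terms: 72, 80, 76, 12, 42, 12, 9  ⇒  Σ = 303
Signed area = Σ/2 = 151.5 (positive ⇒ counter-clockwise traversal).

151.5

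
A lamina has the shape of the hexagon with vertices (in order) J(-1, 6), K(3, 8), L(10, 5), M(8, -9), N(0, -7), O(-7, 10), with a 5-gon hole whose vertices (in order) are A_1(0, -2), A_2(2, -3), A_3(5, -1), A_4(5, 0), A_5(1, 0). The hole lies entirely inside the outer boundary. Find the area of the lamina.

169

Outer boundary:
Apply the shoelace (surveyor's) formula: 2A = Σ (x_i·y_{i+1} − x_{i+1}·y_i), indices taken mod 6.
Σ = (-26) + (-65) + (-130) + (-56) + (-49) + (-32) = -358
Area = |Σ|/2 = 179.
Hole:
Apply the surveyor's formula: 2A = Σ (x_i·y_{i+1} − x_{i+1}·y_i), indices taken mod 5.
Cross-terms: 4, 13, 5, 0, -2  ⇒  Σ = 20
Area = |Σ|/2 = 10.
Net area = 179 − 10 = 169.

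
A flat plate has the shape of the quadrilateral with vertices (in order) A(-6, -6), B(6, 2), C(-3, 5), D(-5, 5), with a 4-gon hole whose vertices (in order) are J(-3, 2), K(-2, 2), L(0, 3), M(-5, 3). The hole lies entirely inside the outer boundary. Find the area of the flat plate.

Outer boundary:
Apply the shoelace formula: 2A = Σ (x_i·y_{i+1} − x_{i+1}·y_i), indices taken mod 4.
Σ = (24) + (36) + (10) + (60) = 130
Area = |Σ|/2 = 65.
Hole:
Apply Gauss's area formula: 2A = Σ (x_i·y_{i+1} − x_{i+1}·y_i), indices taken mod 4.
Σ = (-2) + (-6) + (15) + (-1) = 6
Area = |Σ|/2 = 3.
Net area = 65 − 3 = 62.

62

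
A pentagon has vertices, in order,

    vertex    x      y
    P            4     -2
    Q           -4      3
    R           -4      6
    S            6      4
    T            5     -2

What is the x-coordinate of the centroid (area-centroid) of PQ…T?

Apply Gauss's area formula. First the cross-terms c_i = x_i·y_{i+1} − x_{i+1}·y_i:
  4, -12, -52, -32, -2  ⇒  2A = -94, A = -47.
Then Σ (x_i + x_{i+1})·c_i = -378, so x̄ = -378 / (6·(-47)) = 63/47.

63/47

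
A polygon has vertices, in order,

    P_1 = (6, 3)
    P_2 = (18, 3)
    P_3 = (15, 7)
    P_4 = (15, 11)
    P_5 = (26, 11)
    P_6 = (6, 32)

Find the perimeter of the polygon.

|P_1P_2| = √((12)² + (0)²) = √144 = 12
|P_2P_3| = √((-3)² + (4)²) = √25 = 5
|P_3P_4| = √((0)² + (4)²) = √16 = 4
|P_4P_5| = √((11)² + (0)²) = √121 = 11
|P_5P_6| = √((-20)² + (21)²) = √841 = 29
|P_6P_1| = √((0)² + (-29)²) = √841 = 29
Perimeter = 12 + 5 + 4 + 11 + 29 + 29 = 90.

90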